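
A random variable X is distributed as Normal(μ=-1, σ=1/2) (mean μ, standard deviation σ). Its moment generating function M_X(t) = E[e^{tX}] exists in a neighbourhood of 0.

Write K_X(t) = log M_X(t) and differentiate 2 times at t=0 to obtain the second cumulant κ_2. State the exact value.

M_X(t) = e^(t^2/8 - t)
K_X(t) = log M_X(t) = t^2/8 - t
D^2[K](t) = 1/4

κ_2 = D^2[K](0) = 1/4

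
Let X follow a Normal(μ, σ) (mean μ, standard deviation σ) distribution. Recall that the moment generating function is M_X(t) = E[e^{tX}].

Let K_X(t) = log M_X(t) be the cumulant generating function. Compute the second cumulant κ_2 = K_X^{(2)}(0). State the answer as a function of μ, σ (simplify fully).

M_X(t) = e^(μ*t + σ^2*t^2/2)
K_X(t) = log M_X(t) = μ*t + σ^2*t^2/2
K′(t) = μ + σ^2*t
K′′(t) = σ^2

κ_2 = K′′(0) = σ^2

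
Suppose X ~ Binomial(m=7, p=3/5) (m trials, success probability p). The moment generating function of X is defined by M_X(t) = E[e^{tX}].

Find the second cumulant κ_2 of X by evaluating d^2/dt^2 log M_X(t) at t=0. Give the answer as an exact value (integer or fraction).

M_X(t) = (3*e^(t)/5 + 2/5)^7
K_X(t) = log M_X(t) = 7*log(3*e^(t)/5 + 2/5)
D^2[K](t) = 42*e^(t)/(9*e^(2*t) + 12*e^(t) + 4)

κ_2 = D^2[K](0) = 42/25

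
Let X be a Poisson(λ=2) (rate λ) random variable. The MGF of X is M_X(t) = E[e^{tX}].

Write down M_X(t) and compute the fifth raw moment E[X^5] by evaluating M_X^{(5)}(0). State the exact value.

M_X(t) = e^(2*e^(t) - 2)
D^5[M](t) = (32*e^(5*t)*e^(2*e^(t)) + 160*e^(4*t)*e^(2*e^(t)) + 200*e^(3*t)*e^(2*e^(t)) + 60*e^(2*t)*e^(2*e^(t)) + 2*e^(t)*e^(2*e^(t)))*e^(-2)

E[X^5] = D^5[M](0) = 454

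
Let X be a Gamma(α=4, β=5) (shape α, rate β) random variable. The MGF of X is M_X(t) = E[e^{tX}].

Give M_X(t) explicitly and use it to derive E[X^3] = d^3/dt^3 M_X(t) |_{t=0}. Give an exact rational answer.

M_X(t) = 625/(5 - t)^4
M^(3)(t) = -75000/(t^7 - 35*t^6 + 525*t^5 - 4375*t^4 + 21875*t^3 - 65625*t^2 + 109375*t - 78125)

E[X^3] = M^(3)(0) = 24/25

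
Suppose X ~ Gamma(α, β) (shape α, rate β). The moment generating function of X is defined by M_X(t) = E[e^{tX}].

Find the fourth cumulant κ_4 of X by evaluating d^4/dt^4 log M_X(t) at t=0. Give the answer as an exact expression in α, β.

M_X(t) = (β/(β - t))^α
K_X(t) = log M_X(t) = α*(log(β) - log(β - t))
K′(t) = -α/(-β + t)
K′′(t) = α/(β^2 - 2*β*t + t^2)
K′′′(t) = -2*α/(-β^3 + 3*β^2*t - 3*β*t^2 + t^3)
K′′′′(t) = 6*α/(β^4 - 4*β^3*t + 6*β^2*t^2 - 4*β*t^3 + t^4)

κ_4 = K′′′′(0) = 6*α/β^4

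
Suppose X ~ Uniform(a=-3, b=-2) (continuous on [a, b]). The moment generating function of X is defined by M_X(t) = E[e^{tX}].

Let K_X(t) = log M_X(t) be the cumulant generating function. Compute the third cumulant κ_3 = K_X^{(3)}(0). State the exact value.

κ_3 = K^(3)(0) = 0

M_X(t) = (e^(-2*t) - e^(-3*t))/t
K_X(t) = log M_X(t) = -log(t) + log(e^(-2*t) - e^(-3*t))
K^(3)(t) = (t^3*e^(2*t) + t^3*e^(t) - 2*e^(3*t) + 6*e^(2*t) - 6*e^(t) + 2)/(t^3*e^(3*t) - 3*t^3*e^(2*t) + 3*t^3*e^(t) - t^3)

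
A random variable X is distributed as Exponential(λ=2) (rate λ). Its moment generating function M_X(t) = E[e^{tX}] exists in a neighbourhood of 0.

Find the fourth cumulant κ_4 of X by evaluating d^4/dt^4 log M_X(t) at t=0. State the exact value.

M_X(t) = 2/(2 - t)
K_X(t) = log M_X(t) = -log(2 - t) + log(2)
dK/dt = -1/(t - 2)
d^2K/dt^2 = 1/(t^2 - 4*t + 4)
d^3K/dt^3 = -2/(t^3 - 6*t^2 + 12*t - 8)
d^4K/dt^4 = 6/(t^4 - 8*t^3 + 24*t^2 - 32*t + 16)

κ_4 = d^4K/dt^4 |_{t=0} = 3/8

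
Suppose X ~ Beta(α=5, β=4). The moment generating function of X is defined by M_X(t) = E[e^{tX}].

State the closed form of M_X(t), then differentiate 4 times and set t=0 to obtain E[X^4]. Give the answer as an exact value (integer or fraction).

E[X^4] = M^(4)(0) = 14/99

M_X(t) = ₁F₁(5; 9; t)
M^(4)(t) = 14*₁F₁(9; 13; t)/99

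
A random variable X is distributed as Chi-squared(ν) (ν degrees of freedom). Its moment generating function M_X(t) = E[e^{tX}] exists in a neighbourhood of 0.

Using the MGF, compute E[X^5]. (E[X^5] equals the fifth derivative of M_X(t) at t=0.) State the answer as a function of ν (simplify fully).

M_X(t) = (1 - 2*t)^(-ν/2)

E[X^5] = M^(5)(0) = ν*(ν^4 + 20*ν^3 + 140*ν^2 + 400*ν + 384)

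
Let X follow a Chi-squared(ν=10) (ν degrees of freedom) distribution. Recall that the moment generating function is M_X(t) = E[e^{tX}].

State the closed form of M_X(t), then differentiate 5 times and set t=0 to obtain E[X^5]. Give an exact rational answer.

E[X^5] = M′′′′′(0) = 483840

M_X(t) = (1 - 2*t)^(-5)
M′(t) = 10/(64*t^6 - 192*t^5 + 240*t^4 - 160*t^3 + 60*t^2 - 12*t + 1)
M′′(t) = -120/(128*t^7 - 448*t^6 + 672*t^5 - 560*t^4 + 280*t^3 - 84*t^2 + 14*t - 1)
M′′′(t) = 1680/(256*t^8 - 1024*t^7 + 1792*t^6 - 1792*t^5 + 1120*t^4 - 448*t^3 + 112*t^2 - 16*t + 1)
M′′′′(t) = -26880/(512*t^9 - 2304*t^8 + 4608*t^7 - 5376*t^6 + 4032*t^5 - 2016*t^4 + 672*t^3 - 144*t^2 + 18*t - 1)
M′′′′′(t) = 483840/(1024*t^10 - 5120*t^9 + 11520*t^8 - 15360*t^7 + 13440*t^6 - 8064*t^5 + 3360*t^4 - 960*t^3 + 180*t^2 - 20*t + 1)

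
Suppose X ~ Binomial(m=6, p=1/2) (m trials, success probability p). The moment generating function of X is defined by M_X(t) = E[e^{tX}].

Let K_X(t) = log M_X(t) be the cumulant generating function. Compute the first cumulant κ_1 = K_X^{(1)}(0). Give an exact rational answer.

κ_1 = dK/dt |_{t=0} = 3

M_X(t) = (e^(t)/2 + 1/2)^6
K_X(t) = log M_X(t) = 6*log(e^(t)/2 + 1/2)
dK/dt = 6*e^(t)/(e^(t) + 1)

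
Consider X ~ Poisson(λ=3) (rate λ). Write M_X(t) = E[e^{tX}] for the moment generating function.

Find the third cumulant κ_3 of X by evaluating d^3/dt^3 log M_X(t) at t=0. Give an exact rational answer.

κ_3 = d^3K/dt^3 |_{t=0} = 3

M_X(t) = e^(3*e^(t) - 3)
K_X(t) = log M_X(t) = 3*e^(t) - 3
dK/dt = 3*e^(t)
d^2K/dt^2 = 3*e^(t)
d^3K/dt^3 = 3*e^(t)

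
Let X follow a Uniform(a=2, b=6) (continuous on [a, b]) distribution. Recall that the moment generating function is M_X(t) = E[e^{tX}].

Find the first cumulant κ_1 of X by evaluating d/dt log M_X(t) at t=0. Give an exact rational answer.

M_X(t) = (e^(6*t) - e^(2*t))/(4*t)
K_X(t) = log M_X(t) = -log(t) + log(e^(6*t) - e^(2*t)) - 2*log(2)
D[K](t) = (6*t*e^(4*t) - 2*t - e^(4*t) + 1)/(t*e^(4*t) - t)

κ_1 = D[K](0) = 4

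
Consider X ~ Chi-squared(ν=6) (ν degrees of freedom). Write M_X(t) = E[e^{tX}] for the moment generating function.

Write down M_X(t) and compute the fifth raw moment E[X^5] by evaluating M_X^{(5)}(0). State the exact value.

M_X(t) = (1 - 2*t)^(-3)
M′(t) = 6/(16*t^4 - 32*t^3 + 24*t^2 - 8*t + 1)
M′′(t) = -48/(32*t^5 - 80*t^4 + 80*t^3 - 40*t^2 + 10*t - 1)
M′′′(t) = 480/(64*t^6 - 192*t^5 + 240*t^4 - 160*t^3 + 60*t^2 - 12*t + 1)
M′′′′(t) = -5760/(128*t^7 - 448*t^6 + 672*t^5 - 560*t^4 + 280*t^3 - 84*t^2 + 14*t - 1)
M′′′′′(t) = 80640/(256*t^8 - 1024*t^7 + 1792*t^6 - 1792*t^5 + 1120*t^4 - 448*t^3 + 112*t^2 - 16*t + 1)

E[X^5] = M′′′′′(0) = 80640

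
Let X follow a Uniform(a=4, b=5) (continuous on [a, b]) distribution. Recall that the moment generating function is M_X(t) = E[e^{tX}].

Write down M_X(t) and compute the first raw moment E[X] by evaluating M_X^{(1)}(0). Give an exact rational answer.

M_X(t) = (e^(5*t) - e^(4*t))/t
M′(t) = (5*t*e^(5*t) - 4*t*e^(4*t) - e^(5*t) + e^(4*t))/t^2

E[X] = M′(0) = 9/2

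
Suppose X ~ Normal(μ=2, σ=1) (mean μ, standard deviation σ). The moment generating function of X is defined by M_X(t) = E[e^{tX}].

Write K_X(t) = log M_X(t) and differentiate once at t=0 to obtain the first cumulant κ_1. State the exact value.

M_X(t) = e^(t^2/2 + 2*t)
K_X(t) = log M_X(t) = t^2/2 + 2*t
dK/dt = t + 2

κ_1 = dK/dt |_{t=0} = 2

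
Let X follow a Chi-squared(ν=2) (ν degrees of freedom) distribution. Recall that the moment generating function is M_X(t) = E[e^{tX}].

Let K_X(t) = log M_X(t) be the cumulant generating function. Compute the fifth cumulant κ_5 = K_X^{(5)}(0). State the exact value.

M_X(t) = 1/(1 - 2*t)
K_X(t) = log M_X(t) = -log(1 - 2*t)
dK/dt = -2/(2*t - 1)
d^2K/dt^2 = 4/(4*t^2 - 4*t + 1)
d^3K/dt^3 = -16/(8*t^3 - 12*t^2 + 6*t - 1)
d^4K/dt^4 = 96/(16*t^4 - 32*t^3 + 24*t^2 - 8*t + 1)
d^5K/dt^5 = -768/(32*t^5 - 80*t^4 + 80*t^3 - 40*t^2 + 10*t - 1)

κ_5 = d^5K/dt^5 |_{t=0} = 768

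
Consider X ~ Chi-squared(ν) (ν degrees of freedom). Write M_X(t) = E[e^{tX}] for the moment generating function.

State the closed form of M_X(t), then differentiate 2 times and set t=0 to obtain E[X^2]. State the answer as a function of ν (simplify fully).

M_X(t) = (1 - 2*t)^(-ν/2)
M′(t) = -ν/(2*t*(1 - 2*t)^(ν/2) - (1 - 2*t)^(ν/2))
M′′(t) = (ν^2 + 2*ν)/(4*t^2*(1 - 2*t)^(ν/2) - 4*t*(1 - 2*t)^(ν/2) + (1 - 2*t)^(ν/2))

E[X^2] = M′′(0) = ν*(ν + 2)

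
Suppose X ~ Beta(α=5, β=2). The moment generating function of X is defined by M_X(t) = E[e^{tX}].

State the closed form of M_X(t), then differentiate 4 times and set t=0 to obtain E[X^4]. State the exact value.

M_X(t) = ₁F₁(5; 7; t)
M′(t) = 5*₁F₁(6; 8; t)/7
M′′(t) = 15*₁F₁(7; 9; t)/28
M′′′(t) = 5*₁F₁(8; 10; t)/12
M′′′′(t) = ₁F₁(9; 11; t)/3

E[X^4] = M′′′′(0) = 1/3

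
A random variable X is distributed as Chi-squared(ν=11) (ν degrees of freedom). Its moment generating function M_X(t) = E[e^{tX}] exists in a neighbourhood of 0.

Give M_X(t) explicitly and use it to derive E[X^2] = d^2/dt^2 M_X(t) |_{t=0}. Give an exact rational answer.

M_X(t) = (1 - 2*t)^(-11/2)
dM/dt = 11/(64*t^6*√(1 - 2*t) - 192*t^5*√(1 - 2*t) + 240*t^4*√(1 - 2*t) - 160*t^3*√(1 - 2*t) + 60*t^2*√(1 - 2*t) - 12*t*√(1 - 2*t) + √(1 - 2*t))
d^2M/dt^2 = -143/(128*t^7*√(1 - 2*t) - 448*t^6*√(1 - 2*t) + 672*t^5*√(1 - 2*t) - 560*t^4*√(1 - 2*t) + 280*t^3*√(1 - 2*t) - 84*t^2*√(1 - 2*t) + 14*t*√(1 - 2*t) - √(1 - 2*t))

E[X^2] = d^2M/dt^2 |_{t=0} = 143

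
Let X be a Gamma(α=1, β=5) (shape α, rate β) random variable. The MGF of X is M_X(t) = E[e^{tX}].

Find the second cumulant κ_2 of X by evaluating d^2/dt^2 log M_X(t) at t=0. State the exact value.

M_X(t) = 5/(5 - t)
K_X(t) = log M_X(t) = -log(5 - t) + log(5)
K′(t) = -1/(t - 5)
K′′(t) = 1/(t^2 - 10*t + 25)

κ_2 = K′′(0) = 1/25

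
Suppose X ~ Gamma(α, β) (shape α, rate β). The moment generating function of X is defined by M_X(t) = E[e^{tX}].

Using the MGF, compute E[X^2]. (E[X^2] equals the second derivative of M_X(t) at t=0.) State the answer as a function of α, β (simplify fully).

E[X^2] = M^(2)(0) = α*(α + 1)/β^2

M_X(t) = (β/(β - t))^α
M^(2)(t) = (α^2*β^α*(1/(β - t))^α + α*β^α*(1/(β - t))^α)/(β^2 - 2*β*t + t^2)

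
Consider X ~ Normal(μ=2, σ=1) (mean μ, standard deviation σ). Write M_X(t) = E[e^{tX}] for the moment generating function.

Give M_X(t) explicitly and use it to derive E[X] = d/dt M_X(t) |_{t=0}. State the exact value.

M_X(t) = e^(t^2/2 + 2*t)
dM/dt = t*e^(2*t)*e^(t^2/2) + 2*e^(2*t)*e^(t^2/2)

E[X] = dM/dt |_{t=0} = 2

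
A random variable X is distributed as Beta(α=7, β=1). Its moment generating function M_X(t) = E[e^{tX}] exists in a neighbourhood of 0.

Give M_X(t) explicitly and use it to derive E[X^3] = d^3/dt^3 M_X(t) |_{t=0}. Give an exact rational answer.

M_X(t) = ₁F₁(7; 8; t)
M^(3)(t) = 7*₁F₁(10; 11; t)/10

E[X^3] = M^(3)(0) = 7/10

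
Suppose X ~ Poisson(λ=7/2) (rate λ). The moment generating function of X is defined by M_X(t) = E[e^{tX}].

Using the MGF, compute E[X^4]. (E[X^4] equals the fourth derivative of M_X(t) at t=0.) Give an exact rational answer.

E[X^4] = M^(4)(0) = 7945/16

M_X(t) = e^(7*e^(t)/2 - 7/2)
M^(4)(t) = (2401*e^(4*t)*e^(7*e^(t)/2) + 4116*e^(3*t)*e^(7*e^(t)/2) + 1372*e^(2*t)*e^(7*e^(t)/2) + 56*e^(t)*e^(7*e^(t)/2))*e^(-7/2)/16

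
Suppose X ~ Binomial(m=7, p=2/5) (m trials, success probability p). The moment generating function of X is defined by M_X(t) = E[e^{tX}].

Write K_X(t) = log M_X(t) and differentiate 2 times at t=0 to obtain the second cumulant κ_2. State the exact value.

κ_2 = K^(2)(0) = 42/25

M_X(t) = (2*e^(t)/5 + 3/5)^7
K_X(t) = log M_X(t) = 7*log(2*e^(t)/5 + 3/5)
K^(2)(t) = 42*e^(t)/(4*e^(2*t) + 12*e^(t) + 9)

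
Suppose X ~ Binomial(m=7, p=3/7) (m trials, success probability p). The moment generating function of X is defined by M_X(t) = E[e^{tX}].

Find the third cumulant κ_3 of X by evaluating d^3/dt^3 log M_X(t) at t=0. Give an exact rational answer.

κ_3 = d^3K/dt^3 |_{t=0} = 12/49

M_X(t) = (3*e^(t)/7 + 4/7)^7
K_X(t) = log M_X(t) = 7*log(3*e^(t)/7 + 4/7)
dK/dt = 21*e^(t)/(3*e^(t) + 4)
d^2K/dt^2 = 84*e^(t)/(9*e^(2*t) + 24*e^(t) + 16)
d^3K/dt^3 = (-252*e^(2*t) + 336*e^(t))/(27*e^(3*t) + 108*e^(2*t) + 144*e^(t) + 64)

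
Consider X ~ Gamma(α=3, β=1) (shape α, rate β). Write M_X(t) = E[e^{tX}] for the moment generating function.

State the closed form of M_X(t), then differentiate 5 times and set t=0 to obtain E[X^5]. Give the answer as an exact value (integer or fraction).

M_X(t) = (1 - t)^(-3)
D^5[M](t) = 2520/(t^8 - 8*t^7 + 28*t^6 - 56*t^5 + 70*t^4 - 56*t^3 + 28*t^2 - 8*t + 1)

E[X^5] = D^5[M](0) = 2520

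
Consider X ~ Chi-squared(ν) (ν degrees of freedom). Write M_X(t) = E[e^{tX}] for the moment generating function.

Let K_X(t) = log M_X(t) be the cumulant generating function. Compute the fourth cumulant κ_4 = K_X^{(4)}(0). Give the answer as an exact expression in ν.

M_X(t) = (1 - 2*t)^(-ν/2)
K_X(t) = log M_X(t) = -ν*log(1 - 2*t)/2
dK/dt = -ν/(2*t - 1)
d^2K/dt^2 = 2*ν/(4*t^2 - 4*t + 1)
d^3K/dt^3 = -8*ν/(8*t^3 - 12*t^2 + 6*t - 1)
d^4K/dt^4 = 48*ν/(16*t^4 - 32*t^3 + 24*t^2 - 8*t + 1)

κ_4 = d^4K/dt^4 |_{t=0} = 48*ν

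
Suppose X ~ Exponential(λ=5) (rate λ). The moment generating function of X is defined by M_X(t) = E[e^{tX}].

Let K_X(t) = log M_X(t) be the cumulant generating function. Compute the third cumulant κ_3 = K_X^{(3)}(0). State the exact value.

κ_3 = d^3K/dt^3 |_{t=0} = 2/125

M_X(t) = 5/(5 - t)
K_X(t) = log M_X(t) = -log(5 - t) + log(5)
dK/dt = -1/(t - 5)
d^2K/dt^2 = 1/(t^2 - 10*t + 25)
d^3K/dt^3 = -2/(t^3 - 15*t^2 + 75*t - 125)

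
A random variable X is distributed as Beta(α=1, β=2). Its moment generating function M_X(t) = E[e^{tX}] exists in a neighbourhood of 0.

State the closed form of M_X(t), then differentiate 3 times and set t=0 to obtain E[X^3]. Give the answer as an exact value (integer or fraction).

E[X^3] = M^(3)(0) = 1/10

M_X(t) = ₁F₁(1; 3; t)
M^(3)(t) = ₁F₁(4; 6; t)/10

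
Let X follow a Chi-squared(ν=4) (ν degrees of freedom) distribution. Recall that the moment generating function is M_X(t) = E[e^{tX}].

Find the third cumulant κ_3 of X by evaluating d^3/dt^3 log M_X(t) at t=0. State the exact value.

κ_3 = K′′′(0) = 32

M_X(t) = (1 - 2*t)^(-2)
K_X(t) = log M_X(t) = -2*log(1 - 2*t)
K′(t) = -4/(2*t - 1)
K′′(t) = 8/(4*t^2 - 4*t + 1)
K′′′(t) = -32/(8*t^3 - 12*t^2 + 6*t - 1)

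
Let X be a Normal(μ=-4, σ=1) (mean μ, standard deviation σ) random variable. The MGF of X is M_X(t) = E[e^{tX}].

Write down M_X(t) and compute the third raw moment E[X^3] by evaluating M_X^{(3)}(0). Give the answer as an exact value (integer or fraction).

M_X(t) = e^(t^2/2 - 4*t)
M^(3)(t) = (t^3*e^(t^2/2) - 12*t^2*e^(t^2/2) + 51*t*e^(t^2/2) - 76*e^(t^2/2))*e^(-4*t)

E[X^3] = M^(3)(0) = -76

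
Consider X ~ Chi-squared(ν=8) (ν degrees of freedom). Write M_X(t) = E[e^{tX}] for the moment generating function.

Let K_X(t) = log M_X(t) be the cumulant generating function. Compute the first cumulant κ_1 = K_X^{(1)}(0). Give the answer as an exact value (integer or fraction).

M_X(t) = (1 - 2*t)^(-4)
K_X(t) = log M_X(t) = -4*log(1 - 2*t)
dK/dt = -8/(2*t - 1)

κ_1 = dK/dt |_{t=0} = 8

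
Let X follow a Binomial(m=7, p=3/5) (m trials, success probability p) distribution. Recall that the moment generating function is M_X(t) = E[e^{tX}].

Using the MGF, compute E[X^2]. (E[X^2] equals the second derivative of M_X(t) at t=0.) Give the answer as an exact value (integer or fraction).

M_X(t) = (3*e^(t)/5 + 2/5)^7
M′(t) = 15309*e^(7*t)/78125 + 61236*e^(6*t)/78125 + 20412*e^(5*t)/15625 + 18144*e^(4*t)/15625 + 9072*e^(3*t)/15625 + 12096*e^(2*t)/78125 + 1344*e^(t)/78125
M′′(t) = 107163*e^(7*t)/78125 + 367416*e^(6*t)/78125 + 20412*e^(5*t)/3125 + 72576*e^(4*t)/15625 + 27216*e^(3*t)/15625 + 24192*e^(2*t)/78125 + 1344*e^(t)/78125

E[X^2] = M′′(0) = 483/25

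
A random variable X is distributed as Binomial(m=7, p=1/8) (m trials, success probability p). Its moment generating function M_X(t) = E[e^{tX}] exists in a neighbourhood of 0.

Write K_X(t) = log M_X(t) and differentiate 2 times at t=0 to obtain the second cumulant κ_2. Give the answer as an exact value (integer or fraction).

M_X(t) = (e^(t)/8 + 7/8)^7
K_X(t) = log M_X(t) = 7*log(e^(t)/8 + 7/8)
D^2[K](t) = 49*e^(t)/(e^(2*t) + 14*e^(t) + 49)

κ_2 = D^2[K](0) = 49/64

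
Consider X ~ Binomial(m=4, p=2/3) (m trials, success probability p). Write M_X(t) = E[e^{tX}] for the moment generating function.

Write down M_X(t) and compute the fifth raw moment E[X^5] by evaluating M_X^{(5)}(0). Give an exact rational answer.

E[X^5] = D^5[M](0) = 8312/27

M_X(t) = (2*e^(t)/3 + 1/3)^4
D^5[M](t) = 16384*e^(4*t)/81 + 96*e^(3*t) + 256*e^(2*t)/27 + 8*e^(t)/81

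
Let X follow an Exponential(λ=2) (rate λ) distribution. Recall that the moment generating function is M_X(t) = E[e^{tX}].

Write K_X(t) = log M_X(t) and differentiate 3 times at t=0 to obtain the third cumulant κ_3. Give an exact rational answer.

M_X(t) = 2/(2 - t)
K_X(t) = log M_X(t) = -log(2 - t) + log(2)
K^(3)(t) = -2/(t^3 - 6*t^2 + 12*t - 8)

κ_3 = K^(3)(0) = 1/4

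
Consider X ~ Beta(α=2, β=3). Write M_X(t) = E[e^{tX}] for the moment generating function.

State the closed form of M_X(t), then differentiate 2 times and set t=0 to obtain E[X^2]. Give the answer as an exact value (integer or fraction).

E[X^2] = d^2M/dt^2 |_{t=0} = 1/5

M_X(t) = ₁F₁(2; 5; t)
dM/dt = 2*₁F₁(3; 6; t)/5
d^2M/dt^2 = ₁F₁(4; 7; t)/5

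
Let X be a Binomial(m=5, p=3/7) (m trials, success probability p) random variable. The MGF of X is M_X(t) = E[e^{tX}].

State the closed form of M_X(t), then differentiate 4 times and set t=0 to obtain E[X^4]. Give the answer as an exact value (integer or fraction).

M_X(t) = (3*e^(t)/7 + 4/7)^5
M′(t) = 1215*e^(5*t)/16807 + 6480*e^(4*t)/16807 + 12960*e^(3*t)/16807 + 11520*e^(2*t)/16807 + 3840*e^(t)/16807
M′′(t) = 6075*e^(5*t)/16807 + 25920*e^(4*t)/16807 + 38880*e^(3*t)/16807 + 23040*e^(2*t)/16807 + 3840*e^(t)/16807
M′′′(t) = 30375*e^(5*t)/16807 + 103680*e^(4*t)/16807 + 116640*e^(3*t)/16807 + 46080*e^(2*t)/16807 + 3840*e^(t)/16807
M′′′′(t) = 151875*e^(5*t)/16807 + 414720*e^(4*t)/16807 + 349920*e^(3*t)/16807 + 92160*e^(2*t)/16807 + 3840*e^(t)/16807

E[X^4] = M′′′′(0) = 144645/2401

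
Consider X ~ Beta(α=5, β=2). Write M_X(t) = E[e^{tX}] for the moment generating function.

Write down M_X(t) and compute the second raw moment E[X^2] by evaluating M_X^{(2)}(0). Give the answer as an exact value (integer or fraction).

E[X^2] = d^2M/dt^2 |_{t=0} = 15/28

M_X(t) = ₁F₁(5; 7; t)
dM/dt = 5*₁F₁(6; 8; t)/7
d^2M/dt^2 = 15*₁F₁(7; 9; t)/28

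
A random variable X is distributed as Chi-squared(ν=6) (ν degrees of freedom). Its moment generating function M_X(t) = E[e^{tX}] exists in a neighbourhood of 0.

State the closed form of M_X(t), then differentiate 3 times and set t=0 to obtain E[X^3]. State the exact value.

E[X^3] = M^(3)(0) = 480

M_X(t) = (1 - 2*t)^(-3)
M^(3)(t) = 480/(64*t^6 - 192*t^5 + 240*t^4 - 160*t^3 + 60*t^2 - 12*t + 1)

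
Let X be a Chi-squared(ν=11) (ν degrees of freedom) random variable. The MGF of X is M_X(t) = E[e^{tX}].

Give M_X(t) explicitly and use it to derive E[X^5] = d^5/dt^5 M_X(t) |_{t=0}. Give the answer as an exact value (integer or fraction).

E[X^5] = M′′′′′(0) = 692835

M_X(t) = (1 - 2*t)^(-11/2)
M′(t) = 11/(64*t^6*√(1 - 2*t) - 192*t^5*√(1 - 2*t) + 240*t^4*√(1 - 2*t) - 160*t^3*√(1 - 2*t) + 60*t^2*√(1 - 2*t) - 12*t*√(1 - 2*t) + √(1 - 2*t))
M′′(t) = -143/(128*t^7*√(1 - 2*t) - 448*t^6*√(1 - 2*t) + 672*t^5*√(1 - 2*t) - 560*t^4*√(1 - 2*t) + 280*t^3*√(1 - 2*t) - 84*t^2*√(1 - 2*t) + 14*t*√(1 - 2*t) - √(1 - 2*t))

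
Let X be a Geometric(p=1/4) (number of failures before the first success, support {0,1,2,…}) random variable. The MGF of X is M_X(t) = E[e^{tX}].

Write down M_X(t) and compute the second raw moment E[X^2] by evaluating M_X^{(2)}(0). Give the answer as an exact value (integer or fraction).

E[X^2] = D^2[M](0) = 21

M_X(t) = 1/(4*(1 - 3*e^(t)/4))
D^2[M](t) = (-9*e^(2*t) - 12*e^(t))/(27*e^(3*t) - 108*e^(2*t) + 144*e^(t) - 64)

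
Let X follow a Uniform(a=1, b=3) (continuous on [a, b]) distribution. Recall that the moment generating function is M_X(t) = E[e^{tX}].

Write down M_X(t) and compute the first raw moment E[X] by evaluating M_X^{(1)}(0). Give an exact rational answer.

M_X(t) = (e^(3*t) - e^(t))/(2*t)
M^(1)(t) = (3*t*e^(3*t) - t*e^(t) - e^(3*t) + e^(t))/(2*t^2)

E[X] = M^(1)(0) = 2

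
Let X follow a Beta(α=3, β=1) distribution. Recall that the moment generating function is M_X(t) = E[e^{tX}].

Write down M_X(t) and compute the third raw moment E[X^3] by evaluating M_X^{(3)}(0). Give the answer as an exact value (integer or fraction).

E[X^3] = d^3M/dt^3 |_{t=0} = 1/2

M_X(t) = ₁F₁(3; 4; t)
dM/dt = 3*₁F₁(4; 5; t)/4
d^2M/dt^2 = 3*₁F₁(5; 6; t)/5
d^3M/dt^3 = ₁F₁(6; 7; t)/2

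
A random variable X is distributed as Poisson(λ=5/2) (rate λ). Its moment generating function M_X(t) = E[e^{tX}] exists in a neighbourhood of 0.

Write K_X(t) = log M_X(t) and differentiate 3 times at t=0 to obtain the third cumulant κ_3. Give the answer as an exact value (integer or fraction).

κ_3 = K′′′(0) = 5/2

M_X(t) = e^(5*e^(t)/2 - 5/2)
K_X(t) = log M_X(t) = 5*e^(t)/2 - 5/2
K′(t) = 5*e^(t)/2
K′′(t) = 5*e^(t)/2
K′′′(t) = 5*e^(t)/2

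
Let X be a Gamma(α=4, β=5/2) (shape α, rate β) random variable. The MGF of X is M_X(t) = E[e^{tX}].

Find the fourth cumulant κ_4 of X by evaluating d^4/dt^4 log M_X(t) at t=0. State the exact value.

κ_4 = d^4K/dt^4 |_{t=0} = 384/625

M_X(t) = 625/(16*(5/2 - t)^4)
K_X(t) = log M_X(t) = -4*log(5/2 - t) - 4*log(2) + 4*log(5)
dK/dt = -8/(2*t - 5)
d^2K/dt^2 = 16/(4*t^2 - 20*t + 25)
d^3K/dt^3 = -64/(8*t^3 - 60*t^2 + 150*t - 125)
d^4K/dt^4 = 384/(16*t^4 - 160*t^3 + 600*t^2 - 1000*t + 625)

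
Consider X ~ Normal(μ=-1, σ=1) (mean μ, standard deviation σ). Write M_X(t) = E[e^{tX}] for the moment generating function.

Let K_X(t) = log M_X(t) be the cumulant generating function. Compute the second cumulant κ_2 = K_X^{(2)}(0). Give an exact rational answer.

M_X(t) = e^(t^2/2 - t)
K_X(t) = log M_X(t) = t^2/2 - t
K^(2)(t) = 1

κ_2 = K^(2)(0) = 1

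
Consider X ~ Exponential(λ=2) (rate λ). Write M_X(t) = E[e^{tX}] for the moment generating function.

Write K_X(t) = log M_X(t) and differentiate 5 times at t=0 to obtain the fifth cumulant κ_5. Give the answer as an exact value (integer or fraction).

M_X(t) = 2/(2 - t)
K_X(t) = log M_X(t) = -log(2 - t) + log(2)
dK/dt = -1/(t - 2)
d^2K/dt^2 = 1/(t^2 - 4*t + 4)
d^3K/dt^3 = -2/(t^3 - 6*t^2 + 12*t - 8)
d^4K/dt^4 = 6/(t^4 - 8*t^3 + 24*t^2 - 32*t + 16)
d^5K/dt^5 = -24/(t^5 - 10*t^4 + 40*t^3 - 80*t^2 + 80*t - 32)

κ_5 = d^5K/dt^5 |_{t=0} = 3/4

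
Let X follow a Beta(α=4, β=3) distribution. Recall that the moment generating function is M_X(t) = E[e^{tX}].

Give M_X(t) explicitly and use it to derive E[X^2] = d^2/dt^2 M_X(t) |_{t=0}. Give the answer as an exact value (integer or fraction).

M_X(t) = ₁F₁(4; 7; t)
D^2[M](t) = 5*₁F₁(6; 9; t)/14

E[X^2] = D^2[M](0) = 5/14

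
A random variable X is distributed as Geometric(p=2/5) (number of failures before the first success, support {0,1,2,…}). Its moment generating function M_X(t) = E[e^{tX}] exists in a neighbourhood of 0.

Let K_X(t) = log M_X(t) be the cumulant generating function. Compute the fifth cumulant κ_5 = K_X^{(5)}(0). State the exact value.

κ_5 = K′′′′′(0) = 690

M_X(t) = 2/(5*(1 - 3*e^(t)/5))
K_X(t) = log M_X(t) = -log(1 - 3*e^(t)/5) - log(5) + log(2)
K′(t) = -3*e^(t)/(3*e^(t) - 5)
K′′(t) = 15*e^(t)/(9*e^(2*t) - 30*e^(t) + 25)
K′′′(t) = (-45*e^(2*t) - 75*e^(t))/(27*e^(3*t) - 135*e^(2*t) + 225*e^(t) - 125)
K′′′′(t) = (135*e^(3*t) + 900*e^(2*t) + 375*e^(t))/(81*e^(4*t) - 540*e^(3*t) + 1350*e^(2*t) - 1500*e^(t) + 625)
K′′′′′(t) = (-405*e^(4*t) - 7425*e^(3*t) - 12375*e^(2*t) - 1875*e^(t))/(243*e^(5*t) - 2025*e^(4*t) + 6750*e^(3*t) - 11250*e^(2*t) + 9375*e^(t) - 3125)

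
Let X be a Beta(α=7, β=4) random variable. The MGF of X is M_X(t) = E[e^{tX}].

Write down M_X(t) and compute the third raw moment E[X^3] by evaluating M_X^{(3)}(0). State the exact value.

E[X^3] = M^(3)(0) = 42/143

M_X(t) = ₁F₁(7; 11; t)
M^(3)(t) = 42*₁F₁(10; 14; t)/143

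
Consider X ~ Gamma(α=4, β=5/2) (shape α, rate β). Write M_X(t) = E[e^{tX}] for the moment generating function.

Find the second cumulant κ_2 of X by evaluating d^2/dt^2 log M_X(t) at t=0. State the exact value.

κ_2 = d^2K/dt^2 |_{t=0} = 16/25

M_X(t) = 625/(16*(5/2 - t)^4)
K_X(t) = log M_X(t) = -4*log(5/2 - t) - 4*log(2) + 4*log(5)
dK/dt = -8/(2*t - 5)
d^2K/dt^2 = 16/(4*t^2 - 20*t + 25)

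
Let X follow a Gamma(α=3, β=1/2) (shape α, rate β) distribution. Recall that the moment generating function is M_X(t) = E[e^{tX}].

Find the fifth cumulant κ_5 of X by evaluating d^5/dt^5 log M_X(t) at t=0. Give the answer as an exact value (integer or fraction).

M_X(t) = 1/(8*(1/2 - t)^3)
K_X(t) = log M_X(t) = -3*log(1/2 - t) - 3*log(2)
K′(t) = -6/(2*t - 1)
K′′(t) = 12/(4*t^2 - 4*t + 1)
K′′′(t) = -48/(8*t^3 - 12*t^2 + 6*t - 1)
K′′′′(t) = 288/(16*t^4 - 32*t^3 + 24*t^2 - 8*t + 1)
K′′′′′(t) = -2304/(32*t^5 - 80*t^4 + 80*t^3 - 40*t^2 + 10*t - 1)

κ_5 = K′′′′′(0) = 2304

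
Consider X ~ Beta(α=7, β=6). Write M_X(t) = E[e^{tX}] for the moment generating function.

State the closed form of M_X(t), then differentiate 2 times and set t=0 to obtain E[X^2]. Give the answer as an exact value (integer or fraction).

M_X(t) = ₁F₁(7; 13; t)
D^2[M](t) = 4*₁F₁(9; 15; t)/13

E[X^2] = D^2[M](0) = 4/13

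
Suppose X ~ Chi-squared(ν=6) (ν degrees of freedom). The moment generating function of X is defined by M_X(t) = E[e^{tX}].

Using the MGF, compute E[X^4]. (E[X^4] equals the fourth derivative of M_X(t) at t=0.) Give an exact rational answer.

M_X(t) = (1 - 2*t)^(-3)
M^(4)(t) = -5760/(128*t^7 - 448*t^6 + 672*t^5 - 560*t^4 + 280*t^3 - 84*t^2 + 14*t - 1)

E[X^4] = M^(4)(0) = 5760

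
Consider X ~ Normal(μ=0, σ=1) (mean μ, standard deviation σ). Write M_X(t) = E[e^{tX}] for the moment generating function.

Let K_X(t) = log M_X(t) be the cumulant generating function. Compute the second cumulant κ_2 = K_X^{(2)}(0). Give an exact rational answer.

κ_2 = K^(2)(0) = 1

M_X(t) = e^(t^2/2)
K_X(t) = log M_X(t) = t^2/2
K^(2)(t) = 1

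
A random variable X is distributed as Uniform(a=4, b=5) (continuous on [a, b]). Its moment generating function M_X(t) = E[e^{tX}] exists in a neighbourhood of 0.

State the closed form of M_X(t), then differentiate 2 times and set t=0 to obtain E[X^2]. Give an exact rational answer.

E[X^2] = M′′(0) = 61/3

M_X(t) = (e^(5*t) - e^(4*t))/t
M′(t) = (5*t*e^(5*t) - 4*t*e^(4*t) - e^(5*t) + e^(4*t))/t^2
M′′(t) = (25*t^2*e^(5*t) - 16*t^2*e^(4*t) - 10*t*e^(5*t) + 8*t*e^(4*t) + 2*e^(5*t) - 2*e^(4*t))/t^3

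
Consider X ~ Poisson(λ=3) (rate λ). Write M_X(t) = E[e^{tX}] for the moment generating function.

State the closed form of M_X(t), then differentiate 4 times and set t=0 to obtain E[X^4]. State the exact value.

M_X(t) = e^(3*e^(t) - 3)
M′(t) = 3*e^(-3)*e^(t)*e^(3*e^(t))
M′′(t) = (9*e^(2*t)*e^(3*e^(t)) + 3*e^(t)*e^(3*e^(t)))*e^(-3)
M′′′(t) = (27*e^(3*t)*e^(3*e^(t)) + 27*e^(2*t)*e^(3*e^(t)) + 3*e^(t)*e^(3*e^(t)))*e^(-3)
M′′′′(t) = (81*e^(4*t)*e^(3*e^(t)) + 162*e^(3*t)*e^(3*e^(t)) + 63*e^(2*t)*e^(3*e^(t)) + 3*e^(t)*e^(3*e^(t)))*e^(-3)

E[X^4] = M′′′′(0) = 309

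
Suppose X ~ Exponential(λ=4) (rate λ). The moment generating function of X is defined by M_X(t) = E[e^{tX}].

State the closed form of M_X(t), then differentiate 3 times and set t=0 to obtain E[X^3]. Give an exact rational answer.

E[X^3] = M′′′(0) = 3/32

M_X(t) = 4/(4 - t)
M′(t) = 4/(t^2 - 8*t + 16)
M′′(t) = -8/(t^3 - 12*t^2 + 48*t - 64)
M′′′(t) = 24/(t^4 - 16*t^3 + 96*t^2 - 256*t + 256)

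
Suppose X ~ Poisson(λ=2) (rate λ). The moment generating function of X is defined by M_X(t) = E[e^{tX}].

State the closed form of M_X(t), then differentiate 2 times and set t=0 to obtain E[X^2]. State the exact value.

E[X^2] = M^(2)(0) = 6

M_X(t) = e^(2*e^(t) - 2)
M^(2)(t) = (4*e^(2*t)*e^(2*e^(t)) + 2*e^(t)*e^(2*e^(t)))*e^(-2)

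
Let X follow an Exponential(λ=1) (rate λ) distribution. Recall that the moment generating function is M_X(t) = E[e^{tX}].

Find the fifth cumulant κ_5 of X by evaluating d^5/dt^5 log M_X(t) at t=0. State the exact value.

κ_5 = d^5K/dt^5 |_{t=0} = 24

M_X(t) = 1/(1 - t)
K_X(t) = log M_X(t) = -log(1 - t)
dK/dt = -1/(t - 1)
d^2K/dt^2 = 1/(t^2 - 2*t + 1)
d^3K/dt^3 = -2/(t^3 - 3*t^2 + 3*t - 1)
d^4K/dt^4 = 6/(t^4 - 4*t^3 + 6*t^2 - 4*t + 1)
d^5K/dt^5 = -24/(t^5 - 5*t^4 + 10*t^3 - 10*t^2 + 5*t - 1)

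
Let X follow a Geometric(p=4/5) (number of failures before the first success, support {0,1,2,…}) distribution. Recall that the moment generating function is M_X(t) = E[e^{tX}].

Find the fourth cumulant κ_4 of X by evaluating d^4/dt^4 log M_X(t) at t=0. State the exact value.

κ_4 = K^(4)(0) = 115/128

M_X(t) = 4/(5*(1 - e^(t)/5))
K_X(t) = log M_X(t) = -log(1 - e^(t)/5) - log(5) + 2*log(2)
K^(4)(t) = (5*e^(3*t) + 100*e^(2*t) + 125*e^(t))/(e^(4*t) - 20*e^(3*t) + 150*e^(2*t) - 500*e^(t) + 625)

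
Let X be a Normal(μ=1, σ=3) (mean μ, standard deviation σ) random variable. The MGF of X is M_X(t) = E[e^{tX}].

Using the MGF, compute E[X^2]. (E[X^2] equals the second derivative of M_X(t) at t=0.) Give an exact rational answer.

M_X(t) = e^(9*t^2/2 + t)
D^2[M](t) = 81*t^2*e^(t)*e^(9*t^2/2) + 18*t*e^(t)*e^(9*t^2/2) + 10*e^(t)*e^(9*t^2/2)

E[X^2] = D^2[M](0) = 10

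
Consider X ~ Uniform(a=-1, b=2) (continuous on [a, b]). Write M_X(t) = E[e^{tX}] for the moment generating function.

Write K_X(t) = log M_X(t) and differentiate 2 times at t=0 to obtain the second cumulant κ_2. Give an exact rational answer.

κ_2 = D^2[K](0) = 3/4

M_X(t) = (e^(2*t) - e^(-t))/(3*t)
K_X(t) = log M_X(t) = -log(t) + log(e^(2*t) - e^(-t)) - log(3)
D^2[K](t) = (-9*t^2*e^(3*t) + e^(6*t) - 2*e^(3*t) + 1)/(t^2*e^(6*t) - 2*t^2*e^(3*t) + t^2)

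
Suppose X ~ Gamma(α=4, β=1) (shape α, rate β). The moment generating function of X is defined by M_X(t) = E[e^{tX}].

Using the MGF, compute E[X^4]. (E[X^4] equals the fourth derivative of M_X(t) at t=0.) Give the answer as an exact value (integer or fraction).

E[X^4] = M^(4)(0) = 840

M_X(t) = (1 - t)^(-4)
M^(4)(t) = 840/(t^8 - 8*t^7 + 28*t^6 - 56*t^5 + 70*t^4 - 56*t^3 + 28*t^2 - 8*t + 1)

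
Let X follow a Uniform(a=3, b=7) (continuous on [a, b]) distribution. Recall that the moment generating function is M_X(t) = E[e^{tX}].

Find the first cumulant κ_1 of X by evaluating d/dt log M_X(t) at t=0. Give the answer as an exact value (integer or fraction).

κ_1 = D[K](0) = 5

M_X(t) = (e^(7*t) - e^(3*t))/(4*t)
K_X(t) = log M_X(t) = -log(t) + log(e^(7*t) - e^(3*t)) - 2*log(2)
D[K](t) = (7*t*e^(4*t) - 3*t - e^(4*t) + 1)/(t*e^(4*t) - t)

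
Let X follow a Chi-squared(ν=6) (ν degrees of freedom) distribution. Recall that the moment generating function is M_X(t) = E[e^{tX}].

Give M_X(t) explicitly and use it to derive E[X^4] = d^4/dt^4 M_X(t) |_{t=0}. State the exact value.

E[X^4] = M′′′′(0) = 5760

M_X(t) = (1 - 2*t)^(-3)
M′(t) = 6/(16*t^4 - 32*t^3 + 24*t^2 - 8*t + 1)
M′′(t) = -48/(32*t^5 - 80*t^4 + 80*t^3 - 40*t^2 + 10*t - 1)
M′′′(t) = 480/(64*t^6 - 192*t^5 + 240*t^4 - 160*t^3 + 60*t^2 - 12*t + 1)
M′′′′(t) = -5760/(128*t^7 - 448*t^6 + 672*t^5 - 560*t^4 + 280*t^3 - 84*t^2 + 14*t - 1)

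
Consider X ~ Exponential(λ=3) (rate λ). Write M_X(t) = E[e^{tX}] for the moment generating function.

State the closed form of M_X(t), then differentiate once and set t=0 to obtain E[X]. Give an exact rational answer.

M_X(t) = 3/(3 - t)
dM/dt = 3/(t^2 - 6*t + 9)

E[X] = dM/dt |_{t=0} = 1/3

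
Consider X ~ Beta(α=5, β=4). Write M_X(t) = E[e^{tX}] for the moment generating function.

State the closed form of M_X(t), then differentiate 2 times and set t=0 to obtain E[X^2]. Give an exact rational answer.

M_X(t) = ₁F₁(5; 9; t)
D^2[M](t) = ₁F₁(7; 11; t)/3

E[X^2] = D^2[M](0) = 1/3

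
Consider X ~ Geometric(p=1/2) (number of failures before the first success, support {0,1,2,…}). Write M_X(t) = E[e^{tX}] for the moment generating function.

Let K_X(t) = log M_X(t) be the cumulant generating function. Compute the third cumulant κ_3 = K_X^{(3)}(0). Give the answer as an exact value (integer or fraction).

M_X(t) = 1/(2*(1 - e^(t)/2))
K_X(t) = log M_X(t) = -log(1 - e^(t)/2) - log(2)
K′(t) = -e^(t)/(e^(t) - 2)
K′′(t) = 2*e^(t)/(e^(2*t) - 4*e^(t) + 4)
K′′′(t) = (-2*e^(2*t) - 4*e^(t))/(e^(3*t) - 6*e^(2*t) + 12*e^(t) - 8)

κ_3 = K′′′(0) = 6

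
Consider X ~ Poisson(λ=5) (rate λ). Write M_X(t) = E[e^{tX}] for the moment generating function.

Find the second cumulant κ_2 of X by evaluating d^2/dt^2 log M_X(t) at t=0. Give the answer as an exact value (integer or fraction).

κ_2 = K^(2)(0) = 5

M_X(t) = e^(5*e^(t) - 5)
K_X(t) = log M_X(t) = 5*e^(t) - 5
K^(2)(t) = 5*e^(t)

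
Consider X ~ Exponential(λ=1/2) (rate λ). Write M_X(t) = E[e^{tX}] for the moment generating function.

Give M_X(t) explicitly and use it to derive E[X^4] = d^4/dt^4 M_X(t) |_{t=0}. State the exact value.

E[X^4] = M′′′′(0) = 384

M_X(t) = 1/(2*(1/2 - t))
M′(t) = 2/(4*t^2 - 4*t + 1)
M′′(t) = -8/(8*t^3 - 12*t^2 + 6*t - 1)
M′′′(t) = 48/(16*t^4 - 32*t^3 + 24*t^2 - 8*t + 1)
M′′′′(t) = -384/(32*t^5 - 80*t^4 + 80*t^3 - 40*t^2 + 10*t - 1)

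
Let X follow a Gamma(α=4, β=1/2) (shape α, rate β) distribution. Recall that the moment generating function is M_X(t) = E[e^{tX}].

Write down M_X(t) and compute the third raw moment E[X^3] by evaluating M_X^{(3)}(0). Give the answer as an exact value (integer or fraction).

M_X(t) = 1/(16*(1/2 - t)^4)
dM/dt = -8/(32*t^5 - 80*t^4 + 80*t^3 - 40*t^2 + 10*t - 1)
d^2M/dt^2 = 80/(64*t^6 - 192*t^5 + 240*t^4 - 160*t^3 + 60*t^2 - 12*t + 1)
d^3M/dt^3 = -960/(128*t^7 - 448*t^6 + 672*t^5 - 560*t^4 + 280*t^3 - 84*t^2 + 14*t - 1)

E[X^3] = d^3M/dt^3 |_{t=0} = 960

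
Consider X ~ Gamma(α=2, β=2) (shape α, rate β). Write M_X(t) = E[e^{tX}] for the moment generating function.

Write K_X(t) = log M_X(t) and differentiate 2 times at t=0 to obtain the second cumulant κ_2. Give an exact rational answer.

κ_2 = D^2[K](0) = 1/2

M_X(t) = 4/(2 - t)^2
K_X(t) = log M_X(t) = -2*log(2 - t) + 2*log(2)
D^2[K](t) = 2/(t^2 - 4*t + 4)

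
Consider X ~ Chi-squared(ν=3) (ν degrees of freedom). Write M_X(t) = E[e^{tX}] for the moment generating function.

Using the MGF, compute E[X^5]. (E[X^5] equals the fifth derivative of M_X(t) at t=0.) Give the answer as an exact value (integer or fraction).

E[X^5] = M^(5)(0) = 10395

M_X(t) = (1 - 2*t)^(-3/2)
M^(5)(t) = 10395/(64*t^6*√(1 - 2*t) - 192*t^5*√(1 - 2*t) + 240*t^4*√(1 - 2*t) - 160*t^3*√(1 - 2*t) + 60*t^2*√(1 - 2*t) - 12*t*√(1 - 2*t) + √(1 - 2*t))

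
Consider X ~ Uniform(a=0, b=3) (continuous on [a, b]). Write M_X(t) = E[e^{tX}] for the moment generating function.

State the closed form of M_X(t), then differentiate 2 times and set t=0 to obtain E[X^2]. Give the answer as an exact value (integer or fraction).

M_X(t) = (e^(3*t) - 1)/(3*t)
dM/dt = (3*t*e^(3*t) - e^(3*t) + 1)/(3*t^2)
d^2M/dt^2 = (9*t^2*e^(3*t) - 6*t*e^(3*t) + 2*e^(3*t) - 2)/(3*t^3)

E[X^2] = d^2M/dt^2 |_{t=0} = 3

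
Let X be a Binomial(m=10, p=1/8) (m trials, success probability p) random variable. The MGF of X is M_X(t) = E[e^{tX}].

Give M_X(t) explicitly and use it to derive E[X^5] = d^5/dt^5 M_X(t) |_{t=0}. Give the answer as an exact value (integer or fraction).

E[X^5] = D^5[M](0) = 72425/1024

M_X(t) = (e^(t)/8 + 7/8)^10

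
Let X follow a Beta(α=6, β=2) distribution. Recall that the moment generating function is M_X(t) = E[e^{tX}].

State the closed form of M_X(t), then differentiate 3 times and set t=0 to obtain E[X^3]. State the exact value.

E[X^3] = D^3[M](0) = 7/15

M_X(t) = ₁F₁(6; 8; t)
D^3[M](t) = 7*₁F₁(9; 11; t)/15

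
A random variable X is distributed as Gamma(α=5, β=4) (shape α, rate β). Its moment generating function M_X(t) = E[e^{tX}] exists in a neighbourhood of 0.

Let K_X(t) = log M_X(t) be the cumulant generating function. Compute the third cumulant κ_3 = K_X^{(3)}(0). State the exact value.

κ_3 = K′′′(0) = 5/32

M_X(t) = 1024/(4 - t)^5
K_X(t) = log M_X(t) = -5*log(4 - t) + 10*log(2)
K′(t) = -5/(t - 4)
K′′(t) = 5/(t^2 - 8*t + 16)
K′′′(t) = -10/(t^3 - 12*t^2 + 48*t - 64)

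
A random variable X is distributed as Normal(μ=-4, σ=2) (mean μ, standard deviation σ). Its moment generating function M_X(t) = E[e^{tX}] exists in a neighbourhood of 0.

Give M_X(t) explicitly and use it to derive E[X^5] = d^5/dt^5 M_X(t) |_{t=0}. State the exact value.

M_X(t) = e^(2*t^2 - 4*t)
M^(5)(t) = (1024*t^5*e^(2*t^2) - 5120*t^4*e^(2*t^2) + 12800*t^3*e^(2*t^2) - 17920*t^2*e^(2*t^2) + 13760*t*e^(2*t^2) - 4544*e^(2*t^2))*e^(-4*t)

E[X^5] = M^(5)(0) = -4544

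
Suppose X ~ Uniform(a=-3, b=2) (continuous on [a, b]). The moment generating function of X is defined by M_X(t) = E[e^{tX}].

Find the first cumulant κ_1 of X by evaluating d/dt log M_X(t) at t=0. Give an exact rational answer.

M_X(t) = (e^(2*t) - e^(-3*t))/(5*t)
K_X(t) = log M_X(t) = -log(t) + log(e^(2*t) - e^(-3*t)) - log(5)
D[K](t) = (2*t*e^(5*t) + 3*t - e^(5*t) + 1)/(t*e^(5*t) - t)

κ_1 = D[K](0) = -1/2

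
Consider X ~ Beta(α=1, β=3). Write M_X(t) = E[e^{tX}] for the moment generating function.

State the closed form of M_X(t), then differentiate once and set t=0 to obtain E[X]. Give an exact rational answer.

M_X(t) = ₁F₁(1; 4; t)
dM/dt = ₁F₁(2; 5; t)/4

E[X] = dM/dt |_{t=0} = 1/4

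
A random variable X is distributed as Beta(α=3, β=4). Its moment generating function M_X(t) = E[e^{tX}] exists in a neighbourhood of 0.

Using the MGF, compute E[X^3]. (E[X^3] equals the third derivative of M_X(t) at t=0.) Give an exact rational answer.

E[X^3] = D^3[M](0) = 5/42

M_X(t) = ₁F₁(3; 7; t)
D^3[M](t) = 5*₁F₁(6; 10; t)/42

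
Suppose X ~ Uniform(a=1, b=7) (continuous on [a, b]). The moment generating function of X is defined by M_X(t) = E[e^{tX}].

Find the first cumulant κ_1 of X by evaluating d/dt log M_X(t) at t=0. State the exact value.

κ_1 = D[K](0) = 4

M_X(t) = (e^(7*t) - e^(t))/(6*t)
K_X(t) = log M_X(t) = -log(t) + log(e^(7*t) - e^(t)) - log(6)
D[K](t) = (7*t*e^(6*t) - t - e^(6*t) + 1)/(t*e^(6*t) - t)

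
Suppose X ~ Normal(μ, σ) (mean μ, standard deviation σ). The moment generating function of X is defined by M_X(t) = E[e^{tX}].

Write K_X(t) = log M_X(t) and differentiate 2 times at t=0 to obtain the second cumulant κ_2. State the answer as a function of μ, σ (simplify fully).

κ_2 = K^(2)(0) = σ^2

M_X(t) = e^(μ*t + σ^2*t^2/2)
K_X(t) = log M_X(t) = μ*t + σ^2*t^2/2
K^(2)(t) = σ^2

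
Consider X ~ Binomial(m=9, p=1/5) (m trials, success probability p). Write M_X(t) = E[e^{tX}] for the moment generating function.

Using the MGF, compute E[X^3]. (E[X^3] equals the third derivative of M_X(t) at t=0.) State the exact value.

E[X^3] = M^(3)(0) = 1809/125

M_X(t) = (e^(t)/5 + 4/5)^9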